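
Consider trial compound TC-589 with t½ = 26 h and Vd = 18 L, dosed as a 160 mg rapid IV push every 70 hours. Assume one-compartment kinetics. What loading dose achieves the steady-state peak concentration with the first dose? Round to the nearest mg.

f = (1/2)^(70/26) ≈ 0.154716; accumulation ratio R = 1/(1−f) ≈ 1.18303.
Loading dose to hit Cmax,ss on first dose: D_load = D_maint·R ≈ 160 × 1.18303 ≈ 189.28 mg.

189 mg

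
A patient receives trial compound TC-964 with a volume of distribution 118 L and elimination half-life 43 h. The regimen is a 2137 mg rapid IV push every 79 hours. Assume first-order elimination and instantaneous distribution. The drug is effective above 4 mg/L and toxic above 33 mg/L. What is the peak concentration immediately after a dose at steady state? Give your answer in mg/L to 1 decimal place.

25.1 mg/L

k = ln2/t½ = ln2/43 ≈ 0.016120 h⁻¹; fraction remaining f = e^(−kτ) = e^(−0.016120×79) ≈ 0.2799.
Accumulation ratio R = 1/(1 − f) ≈ 1/0.7201 ≈ 1.3887.
Each bolus raises the concentration by D/Vd = 2137/118 ≈ 18.110 mg/L.
Steady-state peak Cmax,ss = C₀·R ≈ 18.110 × 1.3887 ≈ 25.149 mg/L.
Peak 25.1 mg/L vs MTC 33 mg/L: below toxic threshold.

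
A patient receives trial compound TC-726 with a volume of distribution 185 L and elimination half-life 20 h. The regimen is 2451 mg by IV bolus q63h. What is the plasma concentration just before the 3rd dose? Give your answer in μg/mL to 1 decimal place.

f = (1/2)^(τ/t½) = (1/2)^(63/20) ≈ 0.1127.
C₀ = D/Vd = 2451/185 ≈ 13.249 μg/mL.
Before the 3rd dose, 2 doses have been given. Superposition: Cmin = C₀·(f + f²).
≈ 13.249 × (0.1127 + 0.0127) ≈ 13.249 × 0.1254 ≈ 1.661 μg/mL.

1.7 μg/mL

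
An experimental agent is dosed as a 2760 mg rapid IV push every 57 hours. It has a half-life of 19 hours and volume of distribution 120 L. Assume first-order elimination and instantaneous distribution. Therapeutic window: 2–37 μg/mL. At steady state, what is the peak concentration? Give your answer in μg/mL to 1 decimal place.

26.3 μg/mL

τ = 57 h = 3 half-lives, so f = (1/2)^3 = 0.125.
At steady state, R = 1/(1 − 0.125) = 8/7.
Single-dose peak C₀ = D/Vd = 2760/120 = 23 μg/mL.
Steady-state peak Cmax,ss = C₀·R = 23 × 8/7 ≈ 26.286 μg/mL.
Peak 26.3 μg/mL vs MTC 37 μg/mL: below toxic threshold.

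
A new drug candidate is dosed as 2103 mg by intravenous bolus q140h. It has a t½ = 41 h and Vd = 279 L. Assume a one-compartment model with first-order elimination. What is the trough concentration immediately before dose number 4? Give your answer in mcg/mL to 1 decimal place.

f = (1/2)^(τ/t½) = (1/2)^(140/41) ≈ 0.0938.
C₀ = D/Vd = 2103/279 ≈ 7.538 mcg/mL.
Before the 4th dose, 3 doses have been given. Superposition: Cmin = C₀·(f + f² + … + f^3).
≈ 7.538 × (0.0938 + 0.0088 + 0.0008) ≈ 7.538 × 0.1034 ≈ 0.779 mcg/mL.

0.8 mcg/mL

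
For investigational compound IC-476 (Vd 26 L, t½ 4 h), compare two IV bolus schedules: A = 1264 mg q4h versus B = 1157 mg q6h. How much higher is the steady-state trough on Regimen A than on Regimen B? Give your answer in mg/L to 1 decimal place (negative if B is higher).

24.3 mg/L

Regimen A: f = (1/2)^(4/4) ≈ 0.5000; Cmin,ss = (1264/26)·f/(1−f) ≈ 48.615 mg/L.
Regimen B: f = (1/2)^(6/4) ≈ 0.3536; Cmin,ss = (1157/26)·f/(1−f) ≈ 24.343 mg/L.
Difference ≈ 48.615 − 24.343 ≈ 24.272 mg/L.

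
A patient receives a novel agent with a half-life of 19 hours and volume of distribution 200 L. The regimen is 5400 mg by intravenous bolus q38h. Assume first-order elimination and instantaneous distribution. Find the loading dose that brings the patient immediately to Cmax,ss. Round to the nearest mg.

f = (1/2)^(38/19) ≈ 0.250000; accumulation ratio R = 1/(1−f) ≈ 1.33333.
Loading dose to hit Cmax,ss on first dose: D_load = D_maint·R ≈ 5400 × 1.33333 ≈ 7199.98 mg.

7200 mg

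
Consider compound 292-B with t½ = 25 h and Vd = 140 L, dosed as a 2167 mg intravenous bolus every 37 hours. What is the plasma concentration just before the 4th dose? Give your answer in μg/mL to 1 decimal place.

f = (1/2)^(τ/t½) = (1/2)^(37/25) ≈ 0.3585.
C₀ = D/Vd = 2167/140 ≈ 15.479 μg/mL.
Before the 4th dose, 3 doses have been given. Superposition: Cmin = C₀·(f + f² + … + f^3).
≈ 15.479 × (0.3585 + 0.1285 + 0.0461) ≈ 15.479 × 0.5331 ≈ 8.252 μg/mL.

8.3 μg/mL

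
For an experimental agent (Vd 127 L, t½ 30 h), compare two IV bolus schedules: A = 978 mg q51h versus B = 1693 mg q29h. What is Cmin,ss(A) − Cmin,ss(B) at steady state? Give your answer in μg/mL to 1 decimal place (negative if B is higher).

Regimen A: f = (1/2)^(51/30) ≈ 0.3078; Cmin,ss = (978/127)·f/(1−f) ≈ 3.424 μg/mL.
Regimen B: f = (1/2)^(29/30) ≈ 0.5117; Cmin,ss = (1693/127)·f/(1−f) ≈ 13.970 μg/mL.
Difference ≈ 3.424 − 13.970 ≈ -10.546 μg/mL.

-10.5 μg/mL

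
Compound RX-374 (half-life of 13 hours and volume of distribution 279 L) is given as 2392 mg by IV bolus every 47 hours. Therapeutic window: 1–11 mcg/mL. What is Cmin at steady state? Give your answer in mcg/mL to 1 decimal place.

0.8 mcg/mL

Over one 47-h interval, 47/13 ≈ 3.6154 half-lives elapse, leaving f ≈ 0.0816 of each dose.
At steady state, accumulation factor R = 1/(1 − e^(−kτ)) ≈ 1.0889.
Each bolus raises the concentration by D/Vd = 2392/279 ≈ 8.573 mcg/mL.
Cmax,ss = C₀/(1 − f) ≈ 8.573/0.9184 ≈ 9.335 mcg/mL.
One interval later, Cmin,ss = Cmax,ss·e^(−kτ) ≈ 9.335 × 0.0816 ≈ 0.762 mcg/mL.
Trough 0.8 mcg/mL vs MEC 1 mcg/mL: subtherapeutic.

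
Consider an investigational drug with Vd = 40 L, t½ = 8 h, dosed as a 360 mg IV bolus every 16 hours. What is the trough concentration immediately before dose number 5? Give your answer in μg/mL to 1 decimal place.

3.0 μg/mL

f = (1/2)^(τ/t½) = (1/2)^(16/8) ≈ 0.2500.
C₀ = D/Vd = 360/40 ≈ 9.000 μg/mL.
Before the 5th dose, 4 doses have been given. Superposition: Cmin = C₀·(f + f² + … + f^4).
≈ 9.000 × (0.2500 + 0.0625 + 0.0156 + 0.0039) ≈ 9.000 × 0.3320 ≈ 2.988 μg/mL.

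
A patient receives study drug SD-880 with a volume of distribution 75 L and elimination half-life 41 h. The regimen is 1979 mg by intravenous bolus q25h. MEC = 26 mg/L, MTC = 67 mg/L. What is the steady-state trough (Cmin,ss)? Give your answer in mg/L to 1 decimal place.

50.2 mg/L

τ/t½ = 25/41 ≈ 0.60976, so fraction remaining f = (1/2)^(25/41) ≈ 0.6553.
Single-dose peak C₀ = D/Vd = 1979/75 ≈ 26.387 mg/L.
Steady-state trough Cmin,ss = C₀·f/(1−f) ≈ 26.387 × 0.6553/0.3447 ≈ 50.164 mg/L.
Trough 50.2 mg/L vs MEC 26 mg/L: adequate.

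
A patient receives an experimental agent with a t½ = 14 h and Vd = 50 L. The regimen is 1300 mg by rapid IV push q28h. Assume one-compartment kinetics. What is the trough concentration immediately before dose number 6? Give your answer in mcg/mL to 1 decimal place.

f = (1/2)^(τ/t½) = (1/2)^(28/14) ≈ 0.2500.
C₀ = D/Vd = 1300/50 ≈ 26.000 mcg/mL.
Before the 6th dose, 5 doses have been given. Superposition: Cmin = C₀·(f + f² + … + f^5).
≈ 26.000 × (0.2500 + 0.0625 + 0.0156 + 0.0039 + 0.0010) ≈ 26.000 × 0.3330 ≈ 8.658 mcg/mL.

8.7 mcg/mL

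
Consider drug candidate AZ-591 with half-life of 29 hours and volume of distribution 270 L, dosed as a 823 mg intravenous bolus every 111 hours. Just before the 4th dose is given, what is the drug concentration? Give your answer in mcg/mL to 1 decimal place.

0.2 mcg/mL

f = (1/2)^(τ/t½) = (1/2)^(111/29) ≈ 0.0704.
C₀ = D/Vd = 823/270 ≈ 3.048 mcg/mL.
Before the 4th dose, 3 doses have been given. Superposition: Cmin = C₀·(f + f² + … + f^3).
≈ 3.048 × (0.0704 + 0.0050 + 0.0003) ≈ 3.048 × 0.0757 ≈ 0.231 mcg/mL.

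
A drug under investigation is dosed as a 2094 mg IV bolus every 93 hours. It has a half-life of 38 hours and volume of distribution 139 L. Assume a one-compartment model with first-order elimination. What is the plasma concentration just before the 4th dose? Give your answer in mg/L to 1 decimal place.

3.4 mg/L

f = (1/2)^(τ/t½) = (1/2)^(93/38) ≈ 0.1833.
C₀ = D/Vd = 2094/139 ≈ 15.065 mg/L.
Before the 4th dose, 3 doses have been given. Superposition: Cmin = C₀·(f + f² + … + f^3).
≈ 15.065 × (0.1833 + 0.0336 + 0.0062) ≈ 15.065 × 0.2231 ≈ 3.361 mg/L.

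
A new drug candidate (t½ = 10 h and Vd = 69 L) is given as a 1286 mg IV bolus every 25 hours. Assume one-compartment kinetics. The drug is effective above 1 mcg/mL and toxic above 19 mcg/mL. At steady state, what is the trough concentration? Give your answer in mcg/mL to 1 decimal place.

k = ln2/t½ = ln2/10 ≈ 0.069315 h⁻¹; fraction remaining f = e^(−kτ) = e^(−0.069315×25) ≈ 0.1768.
Accumulation ratio R = 1/(1 − f) ≈ 1/0.8232 ≈ 1.2148.
Single-dose peak C₀ = D/Vd = 1286/69 ≈ 18.638 mcg/mL.
Steady-state peak Cmax,ss = C₀·R ≈ 18.638 × 1.2148 ≈ 22.641 mcg/mL.
Steady-state trough Cmin,ss = Cmax,ss·f ≈ 22.641 × 0.1768 ≈ 4.003 mcg/mL.
Trough 4.0 mcg/mL vs MEC 1 mcg/mL: adequate.

4.0 mcg/mL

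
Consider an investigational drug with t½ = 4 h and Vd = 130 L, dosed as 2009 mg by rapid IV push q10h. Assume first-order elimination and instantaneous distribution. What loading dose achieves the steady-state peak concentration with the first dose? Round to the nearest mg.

2440 mg

f = (1/2)^(10/4) ≈ 0.176777; accumulation ratio R = 1/(1−f) ≈ 1.21474.
Loading dose to hit Cmax,ss on first dose: D_load = D_maint·R ≈ 2009 × 1.21474 ≈ 2440.41 mg.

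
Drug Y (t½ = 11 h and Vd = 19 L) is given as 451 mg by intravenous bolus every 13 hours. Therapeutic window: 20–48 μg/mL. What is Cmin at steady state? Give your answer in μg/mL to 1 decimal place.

18.7 μg/mL

k = ln2/t½ = ln2/11 ≈ 0.063013 h⁻¹; fraction remaining f = e^(−kτ) = e^(−0.063013×13) ≈ 0.4408.
Each bolus raises the concentration by D/Vd = 451/19 ≈ 23.737 μg/mL.
Steady-state trough Cmin,ss = C₀·f/(1−f) ≈ 23.737 × 0.4408/0.5592 ≈ 18.711 μg/mL.
Trough 18.7 μg/mL vs MEC 20 μg/mL: subtherapeutic.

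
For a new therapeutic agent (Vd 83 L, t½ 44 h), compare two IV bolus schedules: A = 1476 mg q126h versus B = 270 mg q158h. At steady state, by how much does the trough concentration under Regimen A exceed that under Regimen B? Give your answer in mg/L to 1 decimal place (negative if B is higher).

Regimen A: f = (1/2)^(126/44) ≈ 0.1374; Cmin,ss = (1476/83)·f/(1−f) ≈ 2.833 mg/L.
Regimen B: f = (1/2)^(158/44) ≈ 0.0830; Cmin,ss = (270/83)·f/(1−f) ≈ 0.294 mg/L.
Difference ≈ 2.833 − 0.294 ≈ 2.539 mg/L.

2.5 mg/L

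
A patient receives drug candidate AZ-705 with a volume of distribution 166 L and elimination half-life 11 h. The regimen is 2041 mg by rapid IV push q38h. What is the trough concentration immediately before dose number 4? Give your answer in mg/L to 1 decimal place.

1.2 mg/L

f = (1/2)^(τ/t½) = (1/2)^(38/11) ≈ 0.0912.
C₀ = D/Vd = 2041/166 ≈ 12.295 mg/L.
Before the 4th dose, 3 doses have been given. Superposition: Cmin = C₀·(f + f² + … + f^3).
≈ 12.295 × (0.0912 + 0.0083 + 0.0008) ≈ 12.295 × 0.1003 ≈ 1.233 mg/L.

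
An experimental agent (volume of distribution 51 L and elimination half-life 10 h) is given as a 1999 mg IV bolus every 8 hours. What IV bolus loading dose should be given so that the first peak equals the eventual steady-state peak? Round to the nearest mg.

4696 mg

f = (1/2)^(8/10) ≈ 0.574349; accumulation ratio R = 1/(1−f) ≈ 2.34934.
Loading dose to hit Cmax,ss on first dose: D_load = D_maint·R ≈ 1999 × 2.34934 ≈ 4696.33 mg.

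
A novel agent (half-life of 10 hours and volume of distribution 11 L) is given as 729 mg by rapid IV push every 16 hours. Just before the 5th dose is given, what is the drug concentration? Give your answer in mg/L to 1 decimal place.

f = (1/2)^(τ/t½) = (1/2)^(16/10) ≈ 0.3299.
C₀ = D/Vd = 729/11 ≈ 66.273 mg/L.
Before the 5th dose, 4 doses have been given. Superposition: Cmin = C₀·(f + f² + … + f^4).
≈ 66.273 × (0.3299 + 0.1088 + 0.0359 + 0.0118) ≈ 66.273 × 0.4864 ≈ 32.235 mg/L.

32.2 mg/L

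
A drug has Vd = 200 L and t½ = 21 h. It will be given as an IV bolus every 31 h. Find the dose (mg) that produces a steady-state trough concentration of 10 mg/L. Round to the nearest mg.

3564 mg

τ/t½ = 31/21 ≈ 1.4762, so f = (1/2)^(31/21) ≈ 0.359437.
Cmin,ss = (D/Vd)·f/(1−f), so D = Cmin,ss·Vd·(1−f)/f.
D = 10 × 200 × (1−f)/f ≈ 10 × 200 × 1.78213 ≈ 3564.26 mg.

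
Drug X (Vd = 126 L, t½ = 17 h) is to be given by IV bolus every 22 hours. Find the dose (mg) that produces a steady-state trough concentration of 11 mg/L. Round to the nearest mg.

τ/t½ = 22/17 ≈ 1.2941, so f = (1/2)^(22/17) ≈ 0.407785.
Cmin,ss = (D/Vd)·f/(1−f), so D = Cmin,ss·Vd·(1−f)/f.
D = 11 × 126 × (1−f)/f ≈ 11 × 126 × 1.45227 ≈ 2012.85 mg.

2013 mg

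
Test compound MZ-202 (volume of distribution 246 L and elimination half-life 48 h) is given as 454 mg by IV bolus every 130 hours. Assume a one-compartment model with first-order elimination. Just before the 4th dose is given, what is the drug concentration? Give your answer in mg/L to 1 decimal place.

f = (1/2)^(τ/t½) = (1/2)^(130/48) ≈ 0.1530.
C₀ = D/Vd = 454/246 ≈ 1.846 mg/L.
Before the 4th dose, 3 doses have been given. Superposition: Cmin = C₀·(f + f² + … + f^3).
≈ 1.846 × (0.1530 + 0.0234 + 0.0036) ≈ 1.846 × 0.1800 ≈ 0.332 mg/L.

0.3 mg/L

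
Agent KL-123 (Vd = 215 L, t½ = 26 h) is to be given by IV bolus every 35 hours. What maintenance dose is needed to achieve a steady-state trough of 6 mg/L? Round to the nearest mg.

τ/t½ = 35/26 ≈ 1.3462, so f = (1/2)^(35/26) ≈ 0.393339.
Cmin,ss = (D/Vd)·f/(1−f), so D = Cmin,ss·Vd·(1−f)/f.
D = 6 × 215 × (1−f)/f ≈ 6 × 215 × 1.54234 ≈ 1989.62 mg.

1990 mg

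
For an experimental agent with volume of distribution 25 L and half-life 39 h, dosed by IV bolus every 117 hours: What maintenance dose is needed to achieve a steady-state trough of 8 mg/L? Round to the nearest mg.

1400 mg

τ/t½ = 117/39 ≈ 3, so f = (1/2)^(117/39) ≈ 0.125000.
Cmin,ss = (D/Vd)·f/(1−f), so D = Cmin,ss·Vd·(1−f)/f.
D = 8 × 25 × (1−f)/f ≈ 8 × 25 × 7.00000 ≈ 1400.00 mg.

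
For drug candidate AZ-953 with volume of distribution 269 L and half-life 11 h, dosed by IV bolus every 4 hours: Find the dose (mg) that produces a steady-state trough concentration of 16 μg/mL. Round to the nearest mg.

1234 mg

τ/t½ = 4/11 ≈ 0.36364, so f = (1/2)^(4/11) ≈ 0.777203.
Cmin,ss = (D/Vd)·f/(1−f), so D = Cmin,ss·Vd·(1−f)/f.
D = 16 × 269 × (1−f)/f ≈ 16 × 269 × 0.28667 ≈ 1233.83 mg.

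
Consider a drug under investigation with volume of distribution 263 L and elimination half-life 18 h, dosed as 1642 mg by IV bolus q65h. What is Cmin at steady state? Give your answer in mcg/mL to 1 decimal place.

k = ln2/t½ = ln2/18 ≈ 0.038508 h⁻¹; fraction remaining f = e^(−kτ) = e^(−0.038508×65) ≈ 0.0818.
At steady state, accumulation factor R = 1/(1 − e^(−kτ)) ≈ 1.0891.
Each bolus raises the concentration by D/Vd = 1642/263 ≈ 6.243 mcg/mL.
Steady-state peak Cmax,ss = C₀·R ≈ 6.243 × 1.0891 ≈ 6.799 mcg/mL.
One interval later, Cmin,ss = Cmax,ss·e^(−kτ) ≈ 6.799 × 0.0818 ≈ 0.556 mcg/mL.

0.6 mcg/mL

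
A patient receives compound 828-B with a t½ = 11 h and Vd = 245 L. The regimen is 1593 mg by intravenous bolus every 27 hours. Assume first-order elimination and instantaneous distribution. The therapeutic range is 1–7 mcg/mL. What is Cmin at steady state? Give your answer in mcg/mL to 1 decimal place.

1.5 mcg/mL

k = ln2/t½ = ln2/11 ≈ 0.063013 h⁻¹; fraction remaining f = e^(−kτ) = e^(−0.063013×27) ≈ 0.1824.
At steady state, accumulation factor R = 1/(1 − e^(−kτ)) ≈ 1.2231.
Each bolus raises the concentration by D/Vd = 1593/245 ≈ 6.502 mcg/mL.
Steady-state peak Cmax,ss = C₀·R ≈ 6.502 × 1.2231 ≈ 7.953 mcg/mL.
Steady-state trough Cmin,ss = Cmax,ss·f ≈ 7.953 × 0.1824 ≈ 1.451 mcg/mL.
Trough 1.5 mcg/mL vs MEC 1 mcg/mL: adequate.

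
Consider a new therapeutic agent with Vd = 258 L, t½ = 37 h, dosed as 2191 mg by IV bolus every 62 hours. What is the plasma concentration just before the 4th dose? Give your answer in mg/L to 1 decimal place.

3.8 mg/L

f = (1/2)^(τ/t½) = (1/2)^(62/37) ≈ 0.3130.
C₀ = D/Vd = 2191/258 ≈ 8.492 mg/L.
Before the 4th dose, 3 doses have been given. Superposition: Cmin = C₀·(f + f² + … + f^3).
≈ 8.492 × (0.3130 + 0.0980 + 0.0307) ≈ 8.492 × 0.4417 ≈ 3.751 mg/L.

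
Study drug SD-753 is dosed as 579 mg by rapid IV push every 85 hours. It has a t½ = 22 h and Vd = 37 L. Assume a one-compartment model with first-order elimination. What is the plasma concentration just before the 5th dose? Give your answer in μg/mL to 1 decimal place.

f = (1/2)^(τ/t½) = (1/2)^(85/22) ≈ 0.0687.
C₀ = D/Vd = 579/37 ≈ 15.649 μg/mL.
Before the 5th dose, 4 doses have been given. Superposition: Cmin = C₀·(f + f² + … + f^4).
≈ 15.649 × (0.0687 + 0.0047 + 0.0003 + 0.0000) ≈ 15.649 × 0.0737 ≈ 1.153 μg/mL.

1.2 μg/mL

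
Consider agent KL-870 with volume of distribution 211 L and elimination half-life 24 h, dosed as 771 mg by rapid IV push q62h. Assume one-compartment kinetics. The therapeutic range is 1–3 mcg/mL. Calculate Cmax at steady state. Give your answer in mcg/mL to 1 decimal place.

Over one 62-h interval, 62/24 ≈ 2.5833 half-lives elapse, leaving f ≈ 0.1669 of each dose.
Accumulation ratio R = 1/(1 − f) ≈ 1/0.8331 ≈ 1.2003.
Each bolus raises the concentration by D/Vd = 771/211 ≈ 3.654 mcg/mL.
Steady-state peak Cmax,ss = C₀·R ≈ 3.654 × 1.2003 ≈ 4.386 mcg/mL.
Peak 4.4 mcg/mL vs MTC 3 mcg/mL: exceeds toxic threshold.

4.4 mcg/mL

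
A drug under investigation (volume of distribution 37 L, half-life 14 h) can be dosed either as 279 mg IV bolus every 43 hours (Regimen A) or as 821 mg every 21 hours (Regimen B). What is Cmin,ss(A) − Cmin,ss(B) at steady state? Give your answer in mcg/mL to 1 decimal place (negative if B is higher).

Regimen A: f = (1/2)^(43/14) ≈ 0.1190; Cmin,ss = (279/37)·f/(1−f) ≈ 1.019 mcg/mL.
Regimen B: f = (1/2)^(21/14) ≈ 0.3536; Cmin,ss = (821/37)·f/(1−f) ≈ 12.138 mcg/mL.
Difference ≈ 1.019 − 12.138 ≈ -11.119 mcg/mL.

-11.1 mcg/mL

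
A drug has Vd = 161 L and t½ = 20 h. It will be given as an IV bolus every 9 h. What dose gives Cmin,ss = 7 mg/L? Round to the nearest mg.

413 mg

τ/t½ = 9/20 ≈ 0.45, so f = (1/2)^(9/20) ≈ 0.732043.
Cmin,ss = (D/Vd)·f/(1−f), so D = Cmin,ss·Vd·(1−f)/f.
D = 7 × 161 × (1−f)/f ≈ 7 × 161 × 0.36604 ≈ 412.53 mg.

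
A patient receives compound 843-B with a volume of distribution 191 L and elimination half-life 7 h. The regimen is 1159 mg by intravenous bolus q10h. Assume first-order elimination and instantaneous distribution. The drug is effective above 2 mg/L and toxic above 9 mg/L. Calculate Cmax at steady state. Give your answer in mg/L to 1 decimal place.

9.7 mg/L

Over one 10-h interval, 10/7 ≈ 1.4286 half-lives elapse, leaving f ≈ 0.3715 of each dose.
At steady state, accumulation factor R = 1/(1 − e^(−kτ)) ≈ 1.5911.
Single-dose peak C₀ = D/Vd = 1159/191 ≈ 6.068 mg/L.
Cmax,ss = C₀/(1 − f) ≈ 6.068/0.6285 ≈ 9.655 mg/L.
Peak 9.7 mg/L vs MTC 9 mg/L: exceeds toxic threshold.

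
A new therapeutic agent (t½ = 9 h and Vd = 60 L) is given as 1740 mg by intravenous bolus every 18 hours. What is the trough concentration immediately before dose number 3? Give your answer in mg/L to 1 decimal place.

9.1 mg/L

f = (1/2)^(τ/t½) = (1/2)^(18/9) ≈ 0.2500.
C₀ = D/Vd = 1740/60 ≈ 29.000 mg/L.
Before the 3rd dose, 2 doses have been given. Superposition: Cmin = C₀·(f + f²).
≈ 29.000 × (0.2500 + 0.0625) ≈ 29.000 × 0.3125 ≈ 9.062 mg/L.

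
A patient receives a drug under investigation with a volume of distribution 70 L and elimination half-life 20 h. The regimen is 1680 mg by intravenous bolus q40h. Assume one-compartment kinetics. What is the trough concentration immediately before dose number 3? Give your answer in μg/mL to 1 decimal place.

f = (1/2)^(τ/t½) = (1/2)^(40/20) ≈ 0.2500.
C₀ = D/Vd = 1680/70 ≈ 24.000 μg/mL.
Before the 3rd dose, 2 doses have been given. Superposition: Cmin = C₀·(f + f²).
≈ 24.000 × (0.2500 + 0.0625) ≈ 24.000 × 0.3125 ≈ 7.500 μg/mL.

7.5 μg/mL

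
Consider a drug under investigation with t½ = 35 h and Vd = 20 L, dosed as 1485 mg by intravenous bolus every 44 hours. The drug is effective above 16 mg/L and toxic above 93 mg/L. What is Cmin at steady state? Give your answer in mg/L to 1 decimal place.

53.4 mg/L

k = ln2/t½ = ln2/35 ≈ 0.019804 h⁻¹; fraction remaining f = e^(−kτ) = e^(−0.019804×44) ≈ 0.4184.
Single-dose peak C₀ = D/Vd = 1485/20 ≈ 74.250 mg/L.
Steady-state trough Cmin,ss = C₀·f/(1−f) ≈ 74.250 × 0.4184/0.5816 ≈ 53.415 mg/L.
Trough 53.4 mg/L vs MEC 16 mg/L: adequate.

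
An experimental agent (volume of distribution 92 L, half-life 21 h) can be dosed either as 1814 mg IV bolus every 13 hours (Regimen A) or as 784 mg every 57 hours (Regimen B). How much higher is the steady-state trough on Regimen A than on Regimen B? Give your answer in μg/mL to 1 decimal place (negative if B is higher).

Regimen A: f = (1/2)^(13/21) ≈ 0.6511; Cmin,ss = (1814/92)·f/(1−f) ≈ 36.796 μg/mL.
Regimen B: f = (1/2)^(57/21) ≈ 0.1524; Cmin,ss = (784/92)·f/(1−f) ≈ 1.532 μg/mL.
Difference ≈ 36.796 − 1.532 ≈ 35.264 μg/mL.

35.3 μg/mL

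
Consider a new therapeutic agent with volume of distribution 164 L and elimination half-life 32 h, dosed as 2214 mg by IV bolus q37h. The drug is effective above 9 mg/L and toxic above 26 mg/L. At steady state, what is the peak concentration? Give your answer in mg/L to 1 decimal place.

k = ln2/t½ = ln2/32 ≈ 0.021661 h⁻¹; fraction remaining f = e^(−kτ) = e^(−0.021661×37) ≈ 0.4487.
Accumulation ratio R = 1/(1 − f) ≈ 1/0.5513 ≈ 1.8139.
Single-dose peak C₀ = D/Vd = 2214/164 ≈ 13.500 mg/L.
Cmax,ss = C₀/(1 − f) ≈ 13.500/0.5513 ≈ 24.488 mg/L.
Peak 24.5 mg/L vs MTC 26 mg/L: below toxic threshold.

24.5 mg/L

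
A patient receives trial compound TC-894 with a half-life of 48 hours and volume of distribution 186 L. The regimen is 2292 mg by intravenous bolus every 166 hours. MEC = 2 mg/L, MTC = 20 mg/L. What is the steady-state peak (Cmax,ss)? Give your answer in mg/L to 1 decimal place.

k = ln2/t½ = ln2/48 ≈ 0.014441 h⁻¹; fraction remaining f = e^(−kτ) = e^(−0.014441×166) ≈ 0.0910.
At steady state, accumulation factor R = 1/(1 − e^(−kτ)) ≈ 1.1001.
Each bolus raises the concentration by D/Vd = 2292/186 ≈ 12.323 mg/L.
Cmax,ss = C₀/(1 − f) ≈ 12.323/0.9090 ≈ 13.557 mg/L.
Peak 13.6 mg/L vs MTC 20 mg/L: below toxic threshold.

13.6 mg/L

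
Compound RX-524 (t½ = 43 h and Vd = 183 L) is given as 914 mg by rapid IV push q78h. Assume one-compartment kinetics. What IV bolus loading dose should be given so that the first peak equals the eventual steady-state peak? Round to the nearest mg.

1277 mg

f = (1/2)^(78/43) ≈ 0.284410; accumulation ratio R = 1/(1−f) ≈ 1.39745.
Loading dose to hit Cmax,ss on first dose: D_load = D_maint·R ≈ 914 × 1.39745 ≈ 1277.27 mg.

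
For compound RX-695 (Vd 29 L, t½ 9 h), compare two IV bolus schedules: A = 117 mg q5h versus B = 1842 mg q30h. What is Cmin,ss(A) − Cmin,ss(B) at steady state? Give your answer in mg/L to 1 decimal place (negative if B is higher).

1.6 mg/L

Regimen A: f = (1/2)^(5/9) ≈ 0.6804; Cmin,ss = (117/29)·f/(1−f) ≈ 8.589 mg/L.
Regimen B: f = (1/2)^(30/9) ≈ 0.0992; Cmin,ss = (1842/29)·f/(1−f) ≈ 6.995 mg/L.
Difference ≈ 8.589 − 6.995 ≈ 1.594 mg/L.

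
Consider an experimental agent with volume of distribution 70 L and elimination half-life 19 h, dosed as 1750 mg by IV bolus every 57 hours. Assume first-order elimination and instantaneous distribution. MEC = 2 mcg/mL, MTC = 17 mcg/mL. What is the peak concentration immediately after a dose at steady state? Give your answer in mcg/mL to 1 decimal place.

28.6 mcg/mL

τ = 57 h = 3 half-lives, so f = (1/2)^3 = 0.125.
At steady state, R = 1/(1 − 0.125) = 8/7.
Single-dose peak C₀ = D/Vd = 1750/70 = 25 mcg/mL.
Steady-state peak Cmax,ss = C₀·R = 25 × 8/7 ≈ 28.571 mcg/mL.
Peak 28.6 mcg/mL vs MTC 17 mcg/mL: exceeds toxic threshold.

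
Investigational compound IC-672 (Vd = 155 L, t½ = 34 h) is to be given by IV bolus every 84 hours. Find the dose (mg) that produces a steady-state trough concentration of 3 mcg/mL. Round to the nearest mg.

τ/t½ = 84/34 ≈ 2.4706, so f = (1/2)^(84/34) ≈ 0.180418.
Cmin,ss = (D/Vd)·f/(1−f), so D = Cmin,ss·Vd·(1−f)/f.
D = 3 × 155 × (1−f)/f ≈ 3 × 155 × 4.54268 ≈ 2112.35 mg.

2112 mg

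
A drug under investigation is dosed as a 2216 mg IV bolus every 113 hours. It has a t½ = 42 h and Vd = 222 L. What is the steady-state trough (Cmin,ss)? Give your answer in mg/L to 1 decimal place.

1.8 mg/L

k = ln2/t½ = ln2/42 ≈ 0.016504 h⁻¹; fraction remaining f = e^(−kτ) = e^(−0.016504×113) ≈ 0.1549.
Single-dose peak C₀ = D/Vd = 2216/222 ≈ 9.982 mg/L.
Steady-state trough Cmin,ss = C₀·f/(1−f) ≈ 9.982 × 0.1549/0.8451 ≈ 1.830 mg/L.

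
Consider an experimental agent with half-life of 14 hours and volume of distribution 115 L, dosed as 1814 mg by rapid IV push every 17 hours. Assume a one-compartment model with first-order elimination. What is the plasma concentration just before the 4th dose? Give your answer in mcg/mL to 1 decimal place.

11.0 mcg/mL

f = (1/2)^(τ/t½) = (1/2)^(17/14) ≈ 0.4310.
C₀ = D/Vd = 1814/115 ≈ 15.774 mcg/mL.
Before the 4th dose, 3 doses have been given. Superposition: Cmin = C₀·(f + f² + … + f^3).
≈ 15.774 × (0.4310 + 0.1858 + 0.0801) ≈ 15.774 × 0.6969 ≈ 10.993 mcg/mL.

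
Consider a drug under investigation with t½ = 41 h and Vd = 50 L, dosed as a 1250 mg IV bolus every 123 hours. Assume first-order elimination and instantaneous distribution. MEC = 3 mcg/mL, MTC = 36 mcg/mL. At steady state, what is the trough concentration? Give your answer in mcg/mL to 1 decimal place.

τ = 123 h = 3 half-lives, so f = (1/2)^3 = 0.125.
Accumulation ratio R = 1/(1 − f) = 1/0.875 = 8/7.
Single-dose peak C₀ = D/Vd = 1250/50 = 25 mcg/mL.
Steady-state peak Cmax,ss = C₀·R = 25 × 8/7 ≈ 28.571 mcg/mL.
Steady-state trough Cmin,ss = Cmax,ss·f ≈ 28.571 × 0.125 ≈ 3.571 mcg/mL.
Trough 3.6 mcg/mL vs MEC 3 mcg/mL: adequate.

3.6 mcg/mL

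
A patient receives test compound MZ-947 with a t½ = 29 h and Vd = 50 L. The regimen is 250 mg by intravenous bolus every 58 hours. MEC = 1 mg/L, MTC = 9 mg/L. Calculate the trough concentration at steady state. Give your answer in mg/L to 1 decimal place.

τ = 58 h = 2 half-lives, so f = (1/2)^2 = 0.25.
Accumulation ratio R = 1/(1 − f) = 1/0.75 = 4/3.
Single-dose peak C₀ = D/Vd = 250/50 = 5 mg/L.
Steady-state peak Cmax,ss = C₀·R = 5 × 4/3 ≈ 6.667 mg/L.
Steady-state trough Cmin,ss = Cmax,ss·f ≈ 6.667 × 0.25 ≈ 1.667 mg/L.
Trough 1.7 mg/L vs MEC 1 mg/L: adequate.

1.7 mg/L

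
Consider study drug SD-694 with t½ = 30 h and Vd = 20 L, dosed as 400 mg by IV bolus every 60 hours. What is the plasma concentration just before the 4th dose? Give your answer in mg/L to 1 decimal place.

f = (1/2)^(τ/t½) = (1/2)^(60/30) ≈ 0.2500.
C₀ = D/Vd = 400/20 ≈ 20.000 mg/L.
Before the 4th dose, 3 doses have been given. Superposition: Cmin = C₀·(f + f² + … + f^3).
≈ 20.000 × (0.2500 + 0.0625 + 0.0156) ≈ 20.000 × 0.3281 ≈ 6.562 mg/L.

6.6 mg/L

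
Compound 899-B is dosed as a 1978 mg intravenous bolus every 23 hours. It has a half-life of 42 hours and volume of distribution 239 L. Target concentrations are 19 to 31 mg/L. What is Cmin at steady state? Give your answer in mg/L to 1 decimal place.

17.9 mg/L

τ/t½ = 23/42 ≈ 0.54762, so fraction remaining f = (1/2)^(23/42) ≈ 0.6841.
Accumulation ratio R = 1/(1 − f) ≈ 1/0.3159 ≈ 3.1656.
Each bolus raises the concentration by D/Vd = 1978/239 ≈ 8.276 mg/L.
Cmax,ss = C₀/(1 − f) ≈ 8.276/0.3159 ≈ 26.198 mg/L.
Steady-state trough Cmin,ss = Cmax,ss·f ≈ 26.198 × 0.6841 ≈ 17.922 mg/L.
Trough 17.9 mg/L vs MEC 19 mg/L: subtherapeutic.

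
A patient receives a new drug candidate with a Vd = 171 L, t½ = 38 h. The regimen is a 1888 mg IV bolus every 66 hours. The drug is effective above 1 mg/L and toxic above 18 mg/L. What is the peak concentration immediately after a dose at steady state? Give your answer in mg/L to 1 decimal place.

15.8 mg/L

τ/t½ = 66/38 ≈ 1.7368, so fraction remaining f = (1/2)^(66/38) ≈ 0.3000.
Accumulation ratio R = 1/(1 − f) ≈ 1/0.7000 ≈ 1.4286.
Single-dose peak C₀ = D/Vd = 1888/171 ≈ 11.041 mg/L.
Steady-state peak Cmax,ss = C₀·R ≈ 11.041 × 1.4286 ≈ 15.773 mg/L.
Peak 15.8 mg/L vs MTC 18 mg/L: below toxic threshold.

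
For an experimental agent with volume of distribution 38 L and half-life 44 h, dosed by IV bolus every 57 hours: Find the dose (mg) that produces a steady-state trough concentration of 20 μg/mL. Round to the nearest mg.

τ/t½ = 57/44 ≈ 1.2955, so f = (1/2)^(57/44) ≈ 0.407408.
Cmin,ss = (D/Vd)·f/(1−f), so D = Cmin,ss·Vd·(1−f)/f.
D = 20 × 38 × (1−f)/f ≈ 20 × 38 × 1.45454 ≈ 1105.45 mg.

1105 mg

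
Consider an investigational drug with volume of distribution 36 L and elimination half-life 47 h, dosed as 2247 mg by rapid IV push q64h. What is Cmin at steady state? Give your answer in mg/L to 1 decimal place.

39.8 mg/L

k = ln2/t½ = ln2/47 ≈ 0.014748 h⁻¹; fraction remaining f = e^(−kτ) = e^(−0.014748×64) ≈ 0.3891.
At steady state, accumulation factor R = 1/(1 − e^(−kτ)) ≈ 1.6369.
Each bolus raises the concentration by D/Vd = 2247/36 ≈ 62.417 mg/L.
Steady-state peak Cmax,ss = C₀·R ≈ 62.417 × 1.6369 ≈ 102.170 mg/L.
One interval later, Cmin,ss = Cmax,ss·e^(−kτ) ≈ 102.170 × 0.3891 ≈ 39.754 mg/L.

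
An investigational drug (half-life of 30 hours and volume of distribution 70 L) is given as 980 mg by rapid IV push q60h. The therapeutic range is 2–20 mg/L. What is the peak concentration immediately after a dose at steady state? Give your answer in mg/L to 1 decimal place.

18.7 mg/L

The dosing interval is 2 half-lives, so f = 2^(−2) = 0.25.
Accumulation ratio R = 1/(1 − f) = 1/0.75 = 4/3.
Single-dose peak C₀ = D/Vd = 980/70 = 14 mg/L.
Steady-state peak Cmax,ss = C₀·R = 14 × 4/3 ≈ 18.667 mg/L.
Peak 18.7 mg/L vs MTC 20 mg/L: below toxic threshold.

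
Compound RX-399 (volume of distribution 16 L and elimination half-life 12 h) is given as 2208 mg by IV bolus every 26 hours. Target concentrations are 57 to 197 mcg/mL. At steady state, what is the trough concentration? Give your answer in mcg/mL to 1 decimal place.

k = ln2/t½ = ln2/12 ≈ 0.057762 h⁻¹; fraction remaining f = e^(−kτ) = e^(−0.057762×26) ≈ 0.2227.
At steady state, accumulation factor R = 1/(1 − e^(−kτ)) ≈ 1.2865.
Single-dose peak C₀ = D/Vd = 2208/16 ≈ 138.000 mcg/mL.
Cmax,ss = C₀/(1 − f) ≈ 138.000/0.7773 ≈ 177.538 mcg/mL.
Steady-state trough Cmin,ss = Cmax,ss·f ≈ 177.538 × 0.2227 ≈ 39.538 mcg/mL.
Trough 39.5 mcg/mL vs MEC 57 mcg/mL: subtherapeutic.

39.5 mcg/mL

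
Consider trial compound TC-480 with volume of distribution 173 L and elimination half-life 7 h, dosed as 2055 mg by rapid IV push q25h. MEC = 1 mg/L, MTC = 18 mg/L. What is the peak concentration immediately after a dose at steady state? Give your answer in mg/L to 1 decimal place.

Over one 25-h interval, 25/7 ≈ 3.5714 half-lives elapse, leaving f ≈ 0.0841 of each dose.
At steady state, accumulation factor R = 1/(1 − e^(−kτ)) ≈ 1.0918.
Single-dose peak C₀ = D/Vd = 2055/173 ≈ 11.879 mg/L.
Steady-state peak Cmax,ss = C₀·R ≈ 11.879 × 1.0918 ≈ 12.969 mg/L.
Peak 13.0 mg/L vs MTC 18 mg/L: below toxic threshold.

13.0 mg/L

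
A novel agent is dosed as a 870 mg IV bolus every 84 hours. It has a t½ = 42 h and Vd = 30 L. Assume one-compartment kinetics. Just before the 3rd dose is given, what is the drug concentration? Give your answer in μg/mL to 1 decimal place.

9.1 μg/mL

f = (1/2)^(τ/t½) = (1/2)^(84/42) ≈ 0.2500.
C₀ = D/Vd = 870/30 ≈ 29.000 μg/mL.
Before the 3rd dose, 2 doses have been given. Superposition: Cmin = C₀·(f + f²).
≈ 29.000 × (0.2500 + 0.0625) ≈ 29.000 × 0.3125 ≈ 9.062 μg/mL.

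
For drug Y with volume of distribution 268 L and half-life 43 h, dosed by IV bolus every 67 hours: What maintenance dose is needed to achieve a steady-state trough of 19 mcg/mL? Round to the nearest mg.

τ/t½ = 67/43 ≈ 1.5581, so f = (1/2)^(67/43) ≈ 0.339589.
Cmin,ss = (D/Vd)·f/(1−f), so D = Cmin,ss·Vd·(1−f)/f.
D = 19 × 268 × (1−f)/f ≈ 19 × 268 × 1.94474 ≈ 9902.62 mg.

9903 mg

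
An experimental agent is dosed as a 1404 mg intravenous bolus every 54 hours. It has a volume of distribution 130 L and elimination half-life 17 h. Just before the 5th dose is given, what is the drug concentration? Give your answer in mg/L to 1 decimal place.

1.3 mg/L

f = (1/2)^(τ/t½) = (1/2)^(54/17) ≈ 0.1106.
C₀ = D/Vd = 1404/130 ≈ 10.800 mg/L.
Before the 5th dose, 4 doses have been given. Superposition: Cmin = C₀·(f + f² + … + f^4).
≈ 10.800 × (0.1106 + 0.0122 + 0.0014 + 0.0001) ≈ 10.800 × 0.1243 ≈ 1.342 mg/L.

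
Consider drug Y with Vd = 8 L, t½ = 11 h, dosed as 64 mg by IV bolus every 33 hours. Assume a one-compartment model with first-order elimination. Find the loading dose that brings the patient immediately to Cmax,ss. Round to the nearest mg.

f = (1/2)^(33/11) ≈ 0.125000; accumulation ratio R = 1/(1−f) ≈ 1.14286.
Loading dose to hit Cmax,ss on first dose: D_load = D_maint·R ≈ 64 × 1.14286 ≈ 73.14 mg.

73 mg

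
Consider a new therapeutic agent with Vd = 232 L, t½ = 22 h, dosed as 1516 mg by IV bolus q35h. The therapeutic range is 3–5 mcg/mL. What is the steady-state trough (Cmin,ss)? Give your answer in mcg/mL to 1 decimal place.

k = ln2/t½ = ln2/22 ≈ 0.031507 h⁻¹; fraction remaining f = e^(−kτ) = e^(−0.031507×35) ≈ 0.3320.
At steady state, accumulation factor R = 1/(1 − e^(−kτ)) ≈ 1.4970.
Each bolus raises the concentration by D/Vd = 1516/232 ≈ 6.534 mcg/mL.
Cmax,ss = C₀/(1 − f) ≈ 6.534/0.6680 ≈ 9.781 mcg/mL.
One interval later, Cmin,ss = Cmax,ss·e^(−kτ) ≈ 9.781 × 0.3320 ≈ 3.247 mcg/mL.
Trough 3.2 mcg/mL vs MEC 3 mcg/mL: adequate.

3.2 mcg/mL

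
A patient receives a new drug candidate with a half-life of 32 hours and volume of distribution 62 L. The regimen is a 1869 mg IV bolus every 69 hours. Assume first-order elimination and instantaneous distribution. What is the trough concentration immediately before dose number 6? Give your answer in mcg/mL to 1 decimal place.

8.7 mcg/mL

f = (1/2)^(τ/t½) = (1/2)^(69/32) ≈ 0.2243.
C₀ = D/Vd = 1869/62 ≈ 30.145 mcg/mL.
Before the 6th dose, 5 doses have been given. Superposition: Cmin = C₀·(f + f² + … + f^5).
≈ 30.145 × (0.2243 + 0.0503 + 0.0113 + 0.0025 + 0.0006) ≈ 30.145 × 0.2890 ≈ 8.712 mcg/mL.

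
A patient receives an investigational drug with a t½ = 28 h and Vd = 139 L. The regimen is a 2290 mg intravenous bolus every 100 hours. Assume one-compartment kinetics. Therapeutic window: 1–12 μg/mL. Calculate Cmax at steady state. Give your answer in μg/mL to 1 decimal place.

18.0 μg/mL

τ/t½ = 100/28 ≈ 3.5714, so fraction remaining f = (1/2)^(100/28) ≈ 0.0841.
At steady state, accumulation factor R = 1/(1 − e^(−kτ)) ≈ 1.0918.
Each bolus raises the concentration by D/Vd = 2290/139 ≈ 16.475 μg/mL.
Cmax,ss = C₀/(1 − f) ≈ 16.475/0.9159 ≈ 17.988 μg/mL.
Peak 18.0 μg/mL vs MTC 12 μg/mL: exceeds toxic threshold.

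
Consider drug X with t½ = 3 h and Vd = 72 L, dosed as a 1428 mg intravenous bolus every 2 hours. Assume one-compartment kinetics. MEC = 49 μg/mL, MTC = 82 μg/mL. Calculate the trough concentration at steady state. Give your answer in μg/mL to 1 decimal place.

33.8 μg/mL

τ/t½ = 2/3 ≈ 0.66667, so fraction remaining f = (1/2)^(2/3) ≈ 0.6300.
At steady state, accumulation factor R = 1/(1 − e^(−kτ)) ≈ 2.7027.
Single-dose peak C₀ = D/Vd = 1428/72 ≈ 19.833 μg/mL.
Steady-state peak Cmax,ss = C₀·R ≈ 19.833 × 2.7027 ≈ 53.603 μg/mL.
Steady-state trough Cmin,ss = Cmax,ss·f ≈ 53.603 × 0.6300 ≈ 33.770 μg/mL.
Trough 33.8 μg/mL vs MEC 49 μg/mL: subtherapeutic.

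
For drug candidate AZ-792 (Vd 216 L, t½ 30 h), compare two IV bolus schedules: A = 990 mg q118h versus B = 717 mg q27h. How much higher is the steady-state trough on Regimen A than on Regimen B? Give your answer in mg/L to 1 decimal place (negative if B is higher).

Regimen A: f = (1/2)^(118/30) ≈ 0.0655; Cmin,ss = (990/216)·f/(1−f) ≈ 0.321 mg/L.
Regimen B: f = (1/2)^(27/30) ≈ 0.5359; Cmin,ss = (717/216)·f/(1−f) ≈ 3.833 mg/L.
Difference ≈ 0.321 − 3.833 ≈ -3.512 mg/L.

-3.5 mg/L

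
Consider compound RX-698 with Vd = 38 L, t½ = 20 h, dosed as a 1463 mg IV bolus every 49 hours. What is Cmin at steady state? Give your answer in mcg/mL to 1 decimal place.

8.6 mcg/mL

Over one 49-h interval, 49/20 ≈ 2.45 half-lives elapse, leaving f ≈ 0.1830 of each dose.
At steady state, accumulation factor R = 1/(1 − e^(−kτ)) ≈ 1.2240.
Each bolus raises the concentration by D/Vd = 1463/38 ≈ 38.500 mcg/mL.
Steady-state peak Cmax,ss = C₀·R ≈ 38.500 × 1.2240 ≈ 47.124 mcg/mL.
Steady-state trough Cmin,ss = Cmax,ss·f ≈ 47.124 × 0.1830 ≈ 8.624 mcg/mL.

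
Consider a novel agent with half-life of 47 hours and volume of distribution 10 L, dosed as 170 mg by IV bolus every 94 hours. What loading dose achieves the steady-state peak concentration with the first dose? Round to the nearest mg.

f = (1/2)^(94/47) ≈ 0.250000; accumulation ratio R = 1/(1−f) ≈ 1.33333.
Loading dose to hit Cmax,ss on first dose: D_load = D_maint·R ≈ 170 × 1.33333 ≈ 226.67 mg.

227 mg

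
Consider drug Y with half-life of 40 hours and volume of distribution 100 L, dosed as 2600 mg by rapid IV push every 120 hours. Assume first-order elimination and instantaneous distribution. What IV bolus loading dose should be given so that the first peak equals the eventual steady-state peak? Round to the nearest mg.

f = (1/2)^(120/40) ≈ 0.125000; accumulation ratio R = 1/(1−f) ≈ 1.14286.
Loading dose to hit Cmax,ss on first dose: D_load = D_maint·R ≈ 2600 × 1.14286 ≈ 2971.44 mg.

2971 mg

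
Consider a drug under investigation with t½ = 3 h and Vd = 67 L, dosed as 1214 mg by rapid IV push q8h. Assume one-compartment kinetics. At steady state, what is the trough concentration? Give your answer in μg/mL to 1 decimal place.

3.4 μg/mL

k = ln2/t½ = ln2/3 ≈ 0.231049 h⁻¹; fraction remaining f = e^(−kτ) = e^(−0.231049×8) ≈ 0.1575.
At steady state, accumulation factor R = 1/(1 − e^(−kτ)) ≈ 1.1869.
Each bolus raises the concentration by D/Vd = 1214/67 ≈ 18.119 μg/mL.
Cmax,ss = C₀/(1 − f) ≈ 18.119/0.8425 ≈ 21.506 μg/mL.
Steady-state trough Cmin,ss = Cmax,ss·f ≈ 21.506 × 0.1575 ≈ 3.387 μg/mL.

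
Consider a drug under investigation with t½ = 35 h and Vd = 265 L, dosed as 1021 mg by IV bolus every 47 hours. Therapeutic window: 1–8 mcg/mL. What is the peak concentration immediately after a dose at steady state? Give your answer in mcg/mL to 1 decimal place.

τ/t½ = 47/35 ≈ 1.3429, so fraction remaining f = (1/2)^(47/35) ≈ 0.3942.
At steady state, accumulation factor R = 1/(1 − e^(−kτ)) ≈ 1.6507.
Each bolus raises the concentration by D/Vd = 1021/265 ≈ 3.853 mcg/mL.
Cmax,ss = C₀/(1 − f) ≈ 3.853/0.6058 ≈ 6.360 mcg/mL.
Peak 6.4 mcg/mL vs MTC 8 mcg/mL: below toxic threshold.

6.4 mcg/mL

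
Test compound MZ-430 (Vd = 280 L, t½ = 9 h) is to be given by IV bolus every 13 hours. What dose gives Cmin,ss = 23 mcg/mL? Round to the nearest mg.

τ/t½ = 13/9 ≈ 1.4444, so f = (1/2)^(13/9) ≈ 0.367434.
Cmin,ss = (D/Vd)·f/(1−f), so D = Cmin,ss·Vd·(1−f)/f.
D = 23 × 280 × (1−f)/f ≈ 23 × 280 × 1.72158 ≈ 11086.98 mg.

11087 mg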